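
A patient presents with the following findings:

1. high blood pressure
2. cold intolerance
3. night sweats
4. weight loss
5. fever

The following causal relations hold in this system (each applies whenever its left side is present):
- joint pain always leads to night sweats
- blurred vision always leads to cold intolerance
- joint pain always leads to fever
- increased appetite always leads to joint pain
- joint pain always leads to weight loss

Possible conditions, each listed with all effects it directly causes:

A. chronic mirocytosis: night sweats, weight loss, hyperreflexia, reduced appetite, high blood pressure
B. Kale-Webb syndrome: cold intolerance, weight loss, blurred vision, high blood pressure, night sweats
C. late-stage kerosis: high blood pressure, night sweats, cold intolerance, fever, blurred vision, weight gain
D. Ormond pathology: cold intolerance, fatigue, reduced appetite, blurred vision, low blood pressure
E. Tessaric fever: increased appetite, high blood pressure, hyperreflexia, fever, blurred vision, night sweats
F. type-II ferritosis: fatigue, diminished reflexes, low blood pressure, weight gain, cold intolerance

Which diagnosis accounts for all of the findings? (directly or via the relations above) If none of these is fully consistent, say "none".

Per-candidate check:
(A) chronic mirocytosis — high blood pressure ✓; cold intolerance ✗; night sweats ✓; weight loss ✓; fever ✗
(B) Kale-Webb syndrome — high blood pressure ✓; cold intolerance ✓; night sweats ✓; weight loss ✓; fever ✗
(C) late-stage kerosis — high blood pressure ✓; cold intolerance ✓; night sweats ✓; weight loss ✗; fever ✓
(D) Ormond pathology — high blood pressure ✗; cold intolerance ✓; night sweats ✗; weight loss ✗; fever ✗
(E) Tessaric fever — accounts for every observation (cold intolerance through blurred vision → cold intolerance)
(F) type-II ferritosis — high blood pressure ✗; cold intolerance ✓; night sweats ✗; weight loss ✗; fever ✗
(E) alone accounts for all the evidence.

E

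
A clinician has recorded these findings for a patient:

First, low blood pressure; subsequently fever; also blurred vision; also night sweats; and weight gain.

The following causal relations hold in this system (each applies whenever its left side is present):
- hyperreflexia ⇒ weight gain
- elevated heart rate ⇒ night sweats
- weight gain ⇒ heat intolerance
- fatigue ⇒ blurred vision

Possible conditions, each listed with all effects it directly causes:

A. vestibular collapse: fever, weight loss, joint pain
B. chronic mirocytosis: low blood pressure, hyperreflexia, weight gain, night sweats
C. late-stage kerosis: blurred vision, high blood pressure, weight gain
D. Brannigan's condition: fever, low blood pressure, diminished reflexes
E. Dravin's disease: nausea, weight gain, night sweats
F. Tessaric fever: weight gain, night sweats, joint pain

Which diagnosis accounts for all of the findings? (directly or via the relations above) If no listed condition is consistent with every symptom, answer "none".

none

Testing each hypothesis:
(A) vestibular collapse — low blood pressure ✗; fever ✓; blurred vision ✗; night sweats ✗; weight gain ✗
(B) chronic mirocytosis — low blood pressure ✓; fever ✗; blurred vision ✗; night sweats ✓; weight gain ✓
(C) late-stage kerosis — low blood pressure ✗; fever ✗; blurred vision ✓; night sweats ✗; weight gain ✓
(D) Brannigan's condition — low blood pressure ✓; fever ✓; blurred vision ✗; night sweats ✗; weight gain ✗
(E) Dravin's disease — low blood pressure ✗; fever ✗; blurred vision ✗; night sweats ✓; weight gain ✓
(F) Tessaric fever — low blood pressure ✗; fever ✗; blurred vision ✗; night sweats ✓; weight gain ✓
No candidate is consistent with all observations.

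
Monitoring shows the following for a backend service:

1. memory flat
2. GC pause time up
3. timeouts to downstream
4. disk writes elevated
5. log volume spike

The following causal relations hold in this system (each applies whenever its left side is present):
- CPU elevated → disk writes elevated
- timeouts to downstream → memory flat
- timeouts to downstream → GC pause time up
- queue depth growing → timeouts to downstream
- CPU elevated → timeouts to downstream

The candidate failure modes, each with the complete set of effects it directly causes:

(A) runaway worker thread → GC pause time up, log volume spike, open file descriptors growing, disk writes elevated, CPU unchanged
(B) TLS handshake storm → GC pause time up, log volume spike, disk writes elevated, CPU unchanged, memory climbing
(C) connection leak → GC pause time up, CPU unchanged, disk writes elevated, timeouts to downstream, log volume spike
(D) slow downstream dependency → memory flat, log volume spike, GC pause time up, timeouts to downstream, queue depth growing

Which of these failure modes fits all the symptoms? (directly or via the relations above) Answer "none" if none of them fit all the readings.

Testing each hypothesis:
(A) runaway worker thread — does not account for memory flat, timeouts to downstream
(B) TLS handshake storm — fails on memory flat, timeouts to downstream (predicts memory climbing, not memory flat)
(C) connection leak — accounts for every observation (memory flat via timeouts to downstream → memory flat)
(D) slow downstream dependency — memory flat yes; GC pause time up yes; timeouts to downstream yes; disk writes elevated NO; log volume spike yes
(C) is the only candidate with no mismatches.

C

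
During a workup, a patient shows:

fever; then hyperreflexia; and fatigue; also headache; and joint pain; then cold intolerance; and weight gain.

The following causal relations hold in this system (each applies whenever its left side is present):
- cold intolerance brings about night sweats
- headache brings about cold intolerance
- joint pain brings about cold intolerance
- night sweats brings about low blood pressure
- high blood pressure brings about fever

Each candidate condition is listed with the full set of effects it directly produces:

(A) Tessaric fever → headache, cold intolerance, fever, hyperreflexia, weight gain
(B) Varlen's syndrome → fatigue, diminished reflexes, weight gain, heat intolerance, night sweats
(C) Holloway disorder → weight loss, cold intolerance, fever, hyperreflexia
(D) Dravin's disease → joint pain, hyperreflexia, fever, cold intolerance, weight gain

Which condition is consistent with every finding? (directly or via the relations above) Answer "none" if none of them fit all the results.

Per-candidate check:
(A) Tessaric fever — does not account for fatigue, joint pain
(B) Varlen's syndrome — fails on fever, hyperreflexia, headache, joint pain, cold intolerance (predicts diminished reflexes, not hyperreflexia; predicts heat intolerance, not cold intolerance)
(C) Holloway disorder — fever match; hyperreflexia match; fatigue miss; headache miss; joint pain miss; cold intolerance match; weight gain miss
(D) Dravin's disease — fever match; hyperreflexia match; fatigue miss; headache miss; joint pain match; cold intolerance match; weight gain match
No candidate is consistent with all observations.

none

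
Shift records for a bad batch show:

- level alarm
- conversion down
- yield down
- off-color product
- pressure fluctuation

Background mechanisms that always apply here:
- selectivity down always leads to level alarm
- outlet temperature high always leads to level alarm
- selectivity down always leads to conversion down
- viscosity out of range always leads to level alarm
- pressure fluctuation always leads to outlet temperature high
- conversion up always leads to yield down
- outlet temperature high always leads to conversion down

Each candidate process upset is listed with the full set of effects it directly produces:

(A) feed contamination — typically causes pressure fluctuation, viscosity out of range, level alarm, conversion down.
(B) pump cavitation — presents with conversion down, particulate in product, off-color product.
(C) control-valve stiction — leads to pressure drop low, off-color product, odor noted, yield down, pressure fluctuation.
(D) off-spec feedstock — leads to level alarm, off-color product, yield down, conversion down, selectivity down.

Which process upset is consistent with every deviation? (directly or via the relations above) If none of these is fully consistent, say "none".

Per-candidate check:
(A) feed contamination — does not account for yield down, off-color product
(B) pump cavitation — level alarm miss; conversion down match; yield down miss; off-color product match; pressure fluctuation miss
(C) control-valve stiction — level alarm match (through pressure fluctuation → outlet temperature high → level alarm); conversion down match (through pressure fluctuation → outlet temperature high → conversion down); yield down match; off-color product match; pressure fluctuation match
(D) off-spec feedstock — does not account for pressure fluctuation
(C) alone accounts for all the evidence.

C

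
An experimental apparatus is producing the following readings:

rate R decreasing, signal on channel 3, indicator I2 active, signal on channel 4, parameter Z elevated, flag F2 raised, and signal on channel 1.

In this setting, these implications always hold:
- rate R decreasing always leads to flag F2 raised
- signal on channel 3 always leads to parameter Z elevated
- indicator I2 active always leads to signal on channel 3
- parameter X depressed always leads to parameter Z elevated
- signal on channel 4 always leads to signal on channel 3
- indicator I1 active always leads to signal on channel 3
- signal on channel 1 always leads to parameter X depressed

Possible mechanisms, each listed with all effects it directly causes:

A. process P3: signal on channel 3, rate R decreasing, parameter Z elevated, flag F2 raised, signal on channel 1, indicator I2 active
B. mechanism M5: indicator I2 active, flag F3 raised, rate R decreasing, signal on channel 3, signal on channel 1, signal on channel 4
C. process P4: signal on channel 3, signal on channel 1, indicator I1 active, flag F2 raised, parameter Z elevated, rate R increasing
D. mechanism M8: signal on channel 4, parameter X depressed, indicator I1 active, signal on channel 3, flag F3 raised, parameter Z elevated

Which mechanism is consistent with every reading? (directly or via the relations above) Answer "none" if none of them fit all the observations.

Per-candidate check:
(A) process P3 — does not account for signal on channel 4
(B) mechanism M5 — rate R decreasing yes; signal on channel 3 yes; indicator I2 active yes; signal on channel 4 yes; parameter Z elevated yes (through signal on channel 3 → parameter Z elevated); flag F2 raised yes (through rate R decreasing → flag F2 raised); signal on channel 1 yes
(C) process P4 — fails on rate R decreasing, indicator I2 active, signal on channel 4 (predicts rate R increasing, not rate R decreasing)
(D) mechanism M8 — rate R decreasing NO; signal on channel 3 yes; indicator I2 active NO; signal on channel 4 yes; parameter Z elevated yes; flag F2 raised NO; signal on channel 1 NO
Only (B) is consistent with every observation.

B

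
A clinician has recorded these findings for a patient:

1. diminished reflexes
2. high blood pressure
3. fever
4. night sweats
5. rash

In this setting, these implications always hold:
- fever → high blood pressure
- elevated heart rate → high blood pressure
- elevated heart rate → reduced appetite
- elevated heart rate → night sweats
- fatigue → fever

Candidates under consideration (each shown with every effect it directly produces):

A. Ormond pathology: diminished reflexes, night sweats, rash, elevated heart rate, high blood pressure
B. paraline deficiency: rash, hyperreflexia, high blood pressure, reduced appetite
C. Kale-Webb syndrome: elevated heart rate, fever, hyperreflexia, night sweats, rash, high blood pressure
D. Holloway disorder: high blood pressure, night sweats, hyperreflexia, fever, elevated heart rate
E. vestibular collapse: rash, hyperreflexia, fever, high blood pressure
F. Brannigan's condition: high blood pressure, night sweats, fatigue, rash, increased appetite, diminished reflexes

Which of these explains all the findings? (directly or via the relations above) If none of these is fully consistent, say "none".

Testing each hypothesis:
(A) Ormond pathology — diminished reflexes yes; high blood pressure yes; fever NO; night sweats yes; rash yes
(B) paraline deficiency — diminished reflexes NO; high blood pressure yes; fever NO; night sweats NO; rash yes
(C) Kale-Webb syndrome — fails on diminished reflexes (predicts hyperreflexia, not diminished reflexes)
(D) Holloway disorder — diminished reflexes NO; high blood pressure yes; fever yes; night sweats yes; rash NO
(E) vestibular collapse — diminished reflexes NO; high blood pressure yes; fever yes; night sweats NO; rash yes
(F) Brannigan's condition — diminished reflexes yes; high blood pressure yes; fever yes (via fatigue → fever); night sweats yes; rash yes
(F) is the only candidate with no mismatches.

F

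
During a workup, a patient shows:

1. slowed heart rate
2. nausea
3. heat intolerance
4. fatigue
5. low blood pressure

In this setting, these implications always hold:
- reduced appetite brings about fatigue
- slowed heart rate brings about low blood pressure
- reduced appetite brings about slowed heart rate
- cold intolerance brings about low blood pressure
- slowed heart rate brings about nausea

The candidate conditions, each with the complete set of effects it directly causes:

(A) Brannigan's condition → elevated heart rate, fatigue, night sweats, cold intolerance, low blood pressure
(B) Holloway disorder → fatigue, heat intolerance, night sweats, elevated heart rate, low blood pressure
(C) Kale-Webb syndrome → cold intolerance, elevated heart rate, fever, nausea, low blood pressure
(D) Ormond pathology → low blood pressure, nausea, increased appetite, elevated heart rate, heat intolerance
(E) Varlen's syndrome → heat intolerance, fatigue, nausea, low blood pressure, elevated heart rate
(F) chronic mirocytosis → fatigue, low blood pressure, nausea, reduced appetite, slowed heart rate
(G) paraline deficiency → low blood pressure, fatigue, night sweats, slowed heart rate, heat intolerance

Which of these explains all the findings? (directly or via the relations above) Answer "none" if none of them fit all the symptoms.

For each candidate, compare predicted effects to what was observed:
(A) Brannigan's condition — fails on slowed heart rate, nausea, heat intolerance (predicts elevated heart rate, not slowed heart rate; predicts cold intolerance, not heat intolerance)
(B) Holloway disorder — fails on slowed heart rate, nausea (predicts elevated heart rate, not slowed heart rate)
(C) Kale-Webb syndrome — slowed heart rate -; nausea +; heat intolerance -; fatigue -; low blood pressure +
(D) Ormond pathology — slowed heart rate -; nausea +; heat intolerance +; fatigue -; low blood pressure +
(E) Varlen's syndrome — slowed heart rate -; nausea +; heat intolerance +; fatigue +; low blood pressure +
(F) chronic mirocytosis — does not account for heat intolerance
(G) paraline deficiency — slowed heart rate +; nausea + (through slowed heart rate → nausea); heat intolerance +; fatigue +; low blood pressure +
(G) alone accounts for all the evidence.

G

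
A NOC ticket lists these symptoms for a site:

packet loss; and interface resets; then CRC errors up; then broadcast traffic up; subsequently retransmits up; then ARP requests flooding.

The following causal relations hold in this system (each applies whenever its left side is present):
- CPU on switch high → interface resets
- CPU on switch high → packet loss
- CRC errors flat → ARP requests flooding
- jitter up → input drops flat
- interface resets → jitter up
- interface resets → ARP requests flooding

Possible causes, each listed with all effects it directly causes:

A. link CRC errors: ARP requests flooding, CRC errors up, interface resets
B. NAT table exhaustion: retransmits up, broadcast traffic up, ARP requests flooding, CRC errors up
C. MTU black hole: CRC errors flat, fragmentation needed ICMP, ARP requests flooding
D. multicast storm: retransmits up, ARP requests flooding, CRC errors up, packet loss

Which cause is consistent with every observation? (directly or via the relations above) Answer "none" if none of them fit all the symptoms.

For each candidate, compare predicted effects to what was observed:
(A) link CRC errors — does not account for packet loss, broadcast traffic up, retransmits up
(B) NAT table exhaustion — does not account for packet loss, interface resets
(C) MTU black hole — packet loss ✗; interface resets ✗; CRC errors up ✗; broadcast traffic up ✗; retransmits up ✗; ARP requests flooding ✓
(D) multicast storm — packet loss ✓; interface resets ✗; CRC errors up ✓; broadcast traffic up ✗; retransmits up ✓; ARP requests flooding ✓
None of the listed candidates fits everything.

none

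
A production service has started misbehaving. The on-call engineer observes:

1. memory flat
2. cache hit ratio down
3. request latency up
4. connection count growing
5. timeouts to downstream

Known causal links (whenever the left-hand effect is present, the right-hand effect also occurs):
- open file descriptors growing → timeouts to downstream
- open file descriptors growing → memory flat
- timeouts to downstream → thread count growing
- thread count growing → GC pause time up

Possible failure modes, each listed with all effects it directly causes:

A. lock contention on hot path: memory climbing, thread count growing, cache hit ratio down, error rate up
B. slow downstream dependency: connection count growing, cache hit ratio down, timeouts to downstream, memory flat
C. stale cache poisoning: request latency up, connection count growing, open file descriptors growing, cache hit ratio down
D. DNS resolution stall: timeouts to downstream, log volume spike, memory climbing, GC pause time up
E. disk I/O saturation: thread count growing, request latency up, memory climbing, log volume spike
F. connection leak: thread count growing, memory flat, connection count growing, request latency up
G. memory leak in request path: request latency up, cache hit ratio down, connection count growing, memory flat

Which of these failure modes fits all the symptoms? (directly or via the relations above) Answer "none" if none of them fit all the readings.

Checking each candidate against the observations:
(A) lock contention on hot path — memory flat -; cache hit ratio down +; request latency up -; connection count growing -; timeouts to downstream -
(B) slow downstream dependency — does not account for request latency up
(C) stale cache poisoning — accounts for every observation (memory flat through open file descriptors growing → memory flat)
(D) DNS resolution stall — memory flat -; cache hit ratio down -; request latency up -; connection count growing -; timeouts to downstream +
(E) disk I/O saturation — fails on memory flat, cache hit ratio down, connection count growing, timeouts to downstream (predicts memory climbing, not memory flat)
(F) connection leak — does not account for cache hit ratio down, timeouts to downstream
(G) memory leak in request path — does not account for timeouts to downstream
Only (C) is consistent with every observation.

C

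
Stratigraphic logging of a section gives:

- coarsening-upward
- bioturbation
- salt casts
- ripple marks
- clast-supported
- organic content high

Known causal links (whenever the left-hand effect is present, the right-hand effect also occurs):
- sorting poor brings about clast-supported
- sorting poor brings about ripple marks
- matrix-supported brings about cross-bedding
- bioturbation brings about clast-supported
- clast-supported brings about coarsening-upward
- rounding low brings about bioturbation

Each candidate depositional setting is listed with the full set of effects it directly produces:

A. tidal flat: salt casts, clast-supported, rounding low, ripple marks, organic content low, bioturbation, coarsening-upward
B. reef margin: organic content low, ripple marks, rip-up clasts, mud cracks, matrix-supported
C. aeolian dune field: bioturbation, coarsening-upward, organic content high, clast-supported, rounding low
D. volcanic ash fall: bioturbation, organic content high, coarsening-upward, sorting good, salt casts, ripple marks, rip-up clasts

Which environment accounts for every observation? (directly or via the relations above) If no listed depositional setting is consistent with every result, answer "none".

D

Per-candidate check:
(A) tidal flat — coarsening-upward yes; bioturbation yes; salt casts yes; ripple marks yes; clast-supported yes; organic content high NO
(B) reef margin — fails on coarsening-upward, bioturbation, salt casts, clast-supported, organic content high (predicts matrix-supported, not clast-supported; predicts organic content low, not organic content high)
(C) aeolian dune field — coarsening-upward yes; bioturbation yes; salt casts NO; ripple marks NO; clast-supported yes; organic content high yes
(D) volcanic ash fall — accounts for every observation (clast-supported through bioturbation → clast-supported)
(D) is the only candidate with no mismatches.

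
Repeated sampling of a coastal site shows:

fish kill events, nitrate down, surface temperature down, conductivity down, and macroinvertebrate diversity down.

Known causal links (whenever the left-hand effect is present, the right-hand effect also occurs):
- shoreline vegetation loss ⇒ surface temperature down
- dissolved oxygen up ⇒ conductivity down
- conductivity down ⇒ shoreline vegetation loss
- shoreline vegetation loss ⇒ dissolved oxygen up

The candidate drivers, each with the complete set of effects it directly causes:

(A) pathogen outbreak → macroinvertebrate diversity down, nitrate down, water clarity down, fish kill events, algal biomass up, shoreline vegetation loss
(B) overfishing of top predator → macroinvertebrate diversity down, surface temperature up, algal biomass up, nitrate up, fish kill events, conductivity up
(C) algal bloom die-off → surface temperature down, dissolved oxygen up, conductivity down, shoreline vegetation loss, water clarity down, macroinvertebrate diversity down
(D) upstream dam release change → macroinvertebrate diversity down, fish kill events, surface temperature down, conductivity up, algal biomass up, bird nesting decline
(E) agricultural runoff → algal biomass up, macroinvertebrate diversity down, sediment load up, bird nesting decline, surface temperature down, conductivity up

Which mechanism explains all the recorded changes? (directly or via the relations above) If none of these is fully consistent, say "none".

A

Testing each hypothesis:
(A) pathogen outbreak — fish kill events +; nitrate down +; surface temperature down + (by shoreline vegetation loss → surface temperature down); conductivity down + (by shoreline vegetation loss → dissolved oxygen up → conductivity down); macroinvertebrate diversity down +
(B) overfishing of top predator — fish kill events +; nitrate down -; surface temperature down -; conductivity down -; macroinvertebrate diversity down +
(C) algal bloom die-off — does not account for fish kill events, nitrate down
(D) upstream dam release change — fish kill events +; nitrate down -; surface temperature down +; conductivity down -; macroinvertebrate diversity down +
(E) agricultural runoff — fails on fish kill events, nitrate down, conductivity down (predicts conductivity up, not conductivity down)
Only (A) is consistent with every observation.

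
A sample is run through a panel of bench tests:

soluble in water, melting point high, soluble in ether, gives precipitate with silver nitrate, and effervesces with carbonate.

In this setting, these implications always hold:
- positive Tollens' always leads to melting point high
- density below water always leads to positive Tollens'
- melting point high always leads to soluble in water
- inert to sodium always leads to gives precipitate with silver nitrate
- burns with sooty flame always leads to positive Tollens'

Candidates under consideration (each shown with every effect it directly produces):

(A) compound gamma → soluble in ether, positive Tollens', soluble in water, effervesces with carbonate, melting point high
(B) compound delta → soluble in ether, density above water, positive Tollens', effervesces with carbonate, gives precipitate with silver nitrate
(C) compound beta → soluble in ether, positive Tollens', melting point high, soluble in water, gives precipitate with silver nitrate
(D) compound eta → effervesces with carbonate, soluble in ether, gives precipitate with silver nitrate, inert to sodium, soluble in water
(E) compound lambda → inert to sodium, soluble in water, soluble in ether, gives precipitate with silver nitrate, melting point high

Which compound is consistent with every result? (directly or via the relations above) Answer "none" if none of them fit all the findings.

B

For each candidate, compare predicted effects to what was observed:
(A) compound gamma — does not account for gives precipitate with silver nitrate
(B) compound delta — accounts for every observation (soluble in water by positive Tollens' → melting point high → soluble in water)
(C) compound beta — soluble in water match; melting point high match; soluble in ether match; gives precipitate with silver nitrate match; effervesces with carbonate miss
(D) compound eta — soluble in water match; melting point high miss; soluble in ether match; gives precipitate with silver nitrate match; effervesces with carbonate match
(E) compound lambda — soluble in water match; melting point high match; soluble in ether match; gives precipitate with silver nitrate match; effervesces with carbonate miss
Only (B) is consistent with every observation.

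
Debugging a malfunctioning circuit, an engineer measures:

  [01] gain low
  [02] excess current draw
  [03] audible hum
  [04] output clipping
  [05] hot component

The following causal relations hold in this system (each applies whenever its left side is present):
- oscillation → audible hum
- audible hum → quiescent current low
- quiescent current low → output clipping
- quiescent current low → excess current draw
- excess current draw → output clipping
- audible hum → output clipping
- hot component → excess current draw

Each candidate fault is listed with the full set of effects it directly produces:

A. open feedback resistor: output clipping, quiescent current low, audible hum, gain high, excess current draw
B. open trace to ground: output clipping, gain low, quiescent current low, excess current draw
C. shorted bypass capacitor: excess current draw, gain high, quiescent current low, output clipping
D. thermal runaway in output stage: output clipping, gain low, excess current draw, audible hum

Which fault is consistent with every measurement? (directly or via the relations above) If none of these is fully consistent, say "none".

none

For each candidate, compare predicted effects to what was observed:
(A) open feedback resistor — fails on gain low, hot component (predicts gain high, not gain low)
(B) open trace to ground — gain low +; excess current draw +; audible hum -; output clipping +; hot component -
(C) shorted bypass capacitor — fails on gain low, audible hum, hot component (predicts gain high, not gain low)
(D) thermal runaway in output stage — does not account for hot component
Every candidate fails on at least one observation.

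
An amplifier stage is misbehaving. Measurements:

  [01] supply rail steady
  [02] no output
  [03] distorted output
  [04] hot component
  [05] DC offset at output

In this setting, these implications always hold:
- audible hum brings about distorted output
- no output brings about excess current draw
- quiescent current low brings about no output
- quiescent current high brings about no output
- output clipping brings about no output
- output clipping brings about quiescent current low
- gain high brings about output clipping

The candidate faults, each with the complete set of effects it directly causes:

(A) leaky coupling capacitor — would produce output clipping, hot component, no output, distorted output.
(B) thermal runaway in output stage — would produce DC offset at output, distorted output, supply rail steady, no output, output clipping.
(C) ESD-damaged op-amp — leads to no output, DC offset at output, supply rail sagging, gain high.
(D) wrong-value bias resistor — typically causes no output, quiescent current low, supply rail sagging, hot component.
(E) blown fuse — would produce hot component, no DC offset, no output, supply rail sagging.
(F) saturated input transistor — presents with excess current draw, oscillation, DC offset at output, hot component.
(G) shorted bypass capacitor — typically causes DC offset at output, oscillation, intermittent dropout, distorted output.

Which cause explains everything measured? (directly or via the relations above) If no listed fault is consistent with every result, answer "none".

Testing each hypothesis:
(A) leaky coupling capacitor — does not account for supply rail steady, DC offset at output
(B) thermal runaway in output stage — supply rail steady ✓; no output ✓; distorted output ✓; hot component ✗; DC offset at output ✓
(C) ESD-damaged op-amp — supply rail steady ✗; no output ✓; distorted output ✗; hot component ✗; DC offset at output ✓
(D) wrong-value bias resistor — fails on supply rail steady, distorted output, DC offset at output (predicts supply rail sagging, not supply rail steady)
(E) blown fuse — fails on supply rail steady, distorted output, DC offset at output (predicts supply rail sagging, not supply rail steady; predicts no DC offset, not DC offset at output)
(F) saturated input transistor — supply rail steady ✗; no output ✗; distorted output ✗; hot component ✓; DC offset at output ✓
(G) shorted bypass capacitor — supply rail steady ✗; no output ✗; distorted output ✓; hot component ✗; DC offset at output ✓
None of the listed candidates fits everything.

none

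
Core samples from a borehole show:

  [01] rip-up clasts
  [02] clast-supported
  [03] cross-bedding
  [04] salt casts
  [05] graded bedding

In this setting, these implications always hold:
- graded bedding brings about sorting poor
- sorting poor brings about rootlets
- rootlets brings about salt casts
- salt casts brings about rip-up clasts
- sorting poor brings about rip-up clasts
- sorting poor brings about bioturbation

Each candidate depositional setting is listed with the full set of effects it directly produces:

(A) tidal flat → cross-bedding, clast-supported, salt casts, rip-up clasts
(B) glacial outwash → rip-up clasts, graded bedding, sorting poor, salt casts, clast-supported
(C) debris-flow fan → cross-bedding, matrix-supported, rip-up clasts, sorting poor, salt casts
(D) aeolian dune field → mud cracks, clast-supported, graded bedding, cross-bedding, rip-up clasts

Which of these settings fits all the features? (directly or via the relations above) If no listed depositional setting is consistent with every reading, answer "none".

For each candidate, compare predicted effects to what was observed:
(A) tidal flat — does not account for graded bedding
(B) glacial outwash — rip-up clasts yes; clast-supported yes; cross-bedding NO; salt casts yes; graded bedding yes
(C) debris-flow fan — fails on clast-supported, graded bedding (predicts matrix-supported, not clast-supported)
(D) aeolian dune field — rip-up clasts yes; clast-supported yes; cross-bedding yes; salt casts yes (through graded bedding → sorting poor → rootlets → salt casts); graded bedding yes
Only (D) is consistent with every observation.

D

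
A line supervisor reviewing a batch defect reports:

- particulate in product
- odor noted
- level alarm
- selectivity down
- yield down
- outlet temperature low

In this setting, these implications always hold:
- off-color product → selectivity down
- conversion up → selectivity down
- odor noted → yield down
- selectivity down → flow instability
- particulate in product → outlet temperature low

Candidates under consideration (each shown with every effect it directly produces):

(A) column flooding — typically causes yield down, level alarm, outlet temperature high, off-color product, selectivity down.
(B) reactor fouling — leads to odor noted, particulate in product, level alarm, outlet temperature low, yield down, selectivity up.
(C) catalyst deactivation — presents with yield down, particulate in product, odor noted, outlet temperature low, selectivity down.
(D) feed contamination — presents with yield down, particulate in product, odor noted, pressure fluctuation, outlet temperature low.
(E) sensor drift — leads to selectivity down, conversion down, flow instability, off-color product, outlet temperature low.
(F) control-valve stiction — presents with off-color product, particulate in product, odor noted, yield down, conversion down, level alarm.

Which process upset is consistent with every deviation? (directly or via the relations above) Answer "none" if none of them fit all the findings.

F

Testing each hypothesis:
(A) column flooding — particulate in product miss; odor noted miss; level alarm match; selectivity down match; yield down match; outlet temperature low miss
(B) reactor fouling — fails on selectivity down (predicts selectivity up, not selectivity down)
(C) catalyst deactivation — particulate in product match; odor noted match; level alarm miss; selectivity down match; yield down match; outlet temperature low match
(D) feed contamination — particulate in product match; odor noted match; level alarm miss; selectivity down miss; yield down match; outlet temperature low match
(E) sensor drift — does not account for particulate in product, odor noted, level alarm, yield down
(F) control-valve stiction — accounts for every observation (selectivity down by off-color product → selectivity down)
Only (F) is consistent with every observation.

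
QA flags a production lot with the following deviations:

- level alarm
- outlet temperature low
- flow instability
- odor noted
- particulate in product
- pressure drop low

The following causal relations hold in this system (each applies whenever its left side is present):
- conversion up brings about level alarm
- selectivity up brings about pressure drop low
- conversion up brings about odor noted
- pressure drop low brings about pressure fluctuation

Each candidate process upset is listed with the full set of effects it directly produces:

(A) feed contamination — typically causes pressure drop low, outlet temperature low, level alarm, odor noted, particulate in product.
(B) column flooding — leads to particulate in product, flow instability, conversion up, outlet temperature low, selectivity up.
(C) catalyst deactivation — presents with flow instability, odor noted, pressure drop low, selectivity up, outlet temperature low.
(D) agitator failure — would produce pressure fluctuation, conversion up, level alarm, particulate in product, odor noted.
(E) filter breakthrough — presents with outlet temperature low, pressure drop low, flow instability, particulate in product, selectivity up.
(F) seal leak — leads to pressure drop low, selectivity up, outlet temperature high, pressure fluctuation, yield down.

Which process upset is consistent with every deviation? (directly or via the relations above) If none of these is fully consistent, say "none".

B

Per-candidate check:
(A) feed contamination — does not account for flow instability
(B) column flooding — level alarm match (via conversion up → level alarm); outlet temperature low match; flow instability match; odor noted match (via conversion up → odor noted); particulate in product match; pressure drop low match (via selectivity up → pressure drop low)
(C) catalyst deactivation — does not account for level alarm, particulate in product
(D) agitator failure — does not account for outlet temperature low, flow instability, pressure drop low
(E) filter breakthrough — does not account for level alarm, odor noted
(F) seal leak — fails on level alarm, outlet temperature low, flow instability, odor noted, particulate in product (predicts outlet temperature high, not outlet temperature low)
(B) is the only candidate with no mismatches.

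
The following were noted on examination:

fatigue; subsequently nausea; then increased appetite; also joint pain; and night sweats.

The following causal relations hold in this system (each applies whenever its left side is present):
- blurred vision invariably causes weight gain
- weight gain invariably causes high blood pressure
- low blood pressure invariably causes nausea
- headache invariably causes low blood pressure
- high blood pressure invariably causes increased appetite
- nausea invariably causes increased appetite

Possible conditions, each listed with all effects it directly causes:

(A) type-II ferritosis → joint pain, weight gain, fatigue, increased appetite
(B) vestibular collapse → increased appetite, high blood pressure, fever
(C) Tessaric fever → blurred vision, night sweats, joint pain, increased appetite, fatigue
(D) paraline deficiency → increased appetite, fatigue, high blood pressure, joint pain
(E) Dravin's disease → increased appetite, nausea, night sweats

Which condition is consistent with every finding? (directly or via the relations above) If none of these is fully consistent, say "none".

none

Testing each hypothesis:
(A) type-II ferritosis — fatigue +; nausea -; increased appetite +; joint pain +; night sweats -
(B) vestibular collapse — does not account for fatigue, nausea, joint pain, night sweats
(C) Tessaric fever — fatigue +; nausea -; increased appetite +; joint pain +; night sweats +
(D) paraline deficiency — does not account for nausea, night sweats
(E) Dravin's disease — fatigue -; nausea +; increased appetite +; joint pain -; night sweats +
No candidate is consistent with all observations.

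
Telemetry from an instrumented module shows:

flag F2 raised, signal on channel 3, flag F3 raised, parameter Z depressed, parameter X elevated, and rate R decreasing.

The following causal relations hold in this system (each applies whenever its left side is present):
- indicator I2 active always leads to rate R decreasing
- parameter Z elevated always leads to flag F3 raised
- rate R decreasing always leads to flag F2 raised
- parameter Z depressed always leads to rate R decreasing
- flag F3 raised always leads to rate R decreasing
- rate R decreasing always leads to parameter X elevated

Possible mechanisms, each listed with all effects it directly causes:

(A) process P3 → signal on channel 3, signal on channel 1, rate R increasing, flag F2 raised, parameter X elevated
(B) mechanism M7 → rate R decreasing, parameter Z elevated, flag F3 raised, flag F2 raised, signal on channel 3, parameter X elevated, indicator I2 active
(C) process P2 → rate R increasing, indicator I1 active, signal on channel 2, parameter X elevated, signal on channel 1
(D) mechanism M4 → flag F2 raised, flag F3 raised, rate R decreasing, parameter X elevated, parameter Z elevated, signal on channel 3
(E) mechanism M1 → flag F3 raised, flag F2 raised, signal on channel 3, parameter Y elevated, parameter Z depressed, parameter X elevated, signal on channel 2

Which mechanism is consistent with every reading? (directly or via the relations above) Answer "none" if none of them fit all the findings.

E

Checking each candidate against the observations:
(A) process P3 — fails on flag F3 raised, parameter Z depressed, rate R decreasing (predicts rate R increasing, not rate R decreasing)
(B) mechanism M7 — flag F2 raised match; signal on channel 3 match; flag F3 raised match; parameter Z depressed miss; parameter X elevated match; rate R decreasing match
(C) process P2 — flag F2 raised miss; signal on channel 3 miss; flag F3 raised miss; parameter Z depressed miss; parameter X elevated match; rate R decreasing miss
(D) mechanism M4 — flag F2 raised match; signal on channel 3 match; flag F3 raised match; parameter Z depressed miss; parameter X elevated match; rate R decreasing match
(E) mechanism M1 — flag F2 raised match; signal on channel 3 match; flag F3 raised match; parameter Z depressed match; parameter X elevated match; rate R decreasing match (by parameter Z depressed → rate R decreasing)
(E) is the only candidate with no mismatches.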